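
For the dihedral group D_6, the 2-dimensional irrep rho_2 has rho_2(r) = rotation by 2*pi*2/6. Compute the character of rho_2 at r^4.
chi_{rho_2}(r^4) = 2*cos(2*pi*2*4/6) = -1

Solution. rho_2(r^4) is rotation by angle 2*pi*2*4/6, whose trace is 2*cos(2*pi*2*4/6) = -1.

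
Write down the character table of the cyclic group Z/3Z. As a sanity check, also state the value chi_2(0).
Character table of Z/3Z (irreps indexed chi_0,...,chi_2 with chi_k(m) = zeta_3^(k*m), zeta_3 = exp(2*pi*i/3)):
  irrep \ class  {0} (size 1)  {1} (size 1)    {2} (size 1)  
  chi_0          1             1               1             
  chi_1          1             exp(2*I*pi/3)   exp(-2*I*pi/3)
  chi_2          1             exp(-2*I*pi/3)  exp(2*I*pi/3) 

Spot check: chi_2(0) = zeta_3^(2*0) = zeta_3^0 = 1.

Explanation: Z/3Z is abelian, so all 3 irreducible complex representations are 1-dimensional. They are given by chi_k(m) = zeta_3^(k*m) for k = 0,...,2. Row orthogonality: sum_m chi_k(m) conj(chi_l(m)) = 3 * [k = l].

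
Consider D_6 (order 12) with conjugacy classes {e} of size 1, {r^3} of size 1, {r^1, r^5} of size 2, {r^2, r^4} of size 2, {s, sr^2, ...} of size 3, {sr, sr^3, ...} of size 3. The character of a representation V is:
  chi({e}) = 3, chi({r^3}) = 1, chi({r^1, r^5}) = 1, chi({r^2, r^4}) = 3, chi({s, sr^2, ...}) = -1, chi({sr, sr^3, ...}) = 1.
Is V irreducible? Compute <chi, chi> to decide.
Not irreducible (reducible): <chi, chi> = 3 > 1.

Details: <chi, chi> = (1/|G|) sum_C |C| * |chi(C)|^2 = (1/12)[1*|3|^2 + 1*|1|^2 + 2*|1|^2 + 2*|3|^2 + 3*|-1|^2 + 3*|1|^2]
  = (1/12)[(9) + (1) + (2) + (18) + (3) + (3)] = 36/12 = 3.
A character is irreducible iff <chi, chi> = 1, so this representation is reducible.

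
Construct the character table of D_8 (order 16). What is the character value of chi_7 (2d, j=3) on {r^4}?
Conjugacy classes: {e} of size 1, {r^4} of size 1, {r^1, r^7} of size 2, {r^2, r^6} of size 2, {r^3, r^5} of size 2, {s, sr^2, ...} of size 4, {sr, sr^3, ...} of size 4.
Character table:
  irrep \ class              {e} (size 1)  {r^4} (size 1)  {r^1, r^7} (size 2)  {r^2, r^6} (size 2)  {r^3, r^5} (size 2)  {s, sr^2, ...} (size 4)  {sr, sr^3, ...} (size 4)
  chi_1 (triv)               1             1               1                    1                    1                    1                        1                       
  chi_2 (sign: r->1, s->-1)  1             1               1                    1                    1                    -1                       -1                      
  chi_3 (r->-1, s->1)        1             1               -1                   1                    -1                   1                        -1                      
  chi_4 (r->-1, s->-1)       1             1               -1                   1                    -1                   -1                       1                       
  chi_5 (2d, j=1)            2             -2              sqrt(2)              0                    -sqrt(2)             0                        0                       
  chi_6 (2d, j=2)            2             2               0                    -2                   0                    0                        0                       
  chi_7 (2d, j=3)            2             -2              -sqrt(2)             0                    sqrt(2)              0                        0                       

Spot check: chi_7 (2d, j=3) on {r^4} = -2.

Explanation: D_8 has order 2*8 = 16 with 7 conjugacy classes, hence 7 irreducibles. Sum of squared dims 1 + 1 + 1 + 1 + 4 + 4 + 4 = 16 = |G|. Linear characters come from the abelianisation; the 2-dimensional irreps have character r^k -> 2*cos(2*pi*j*k/8), reflections -> 0.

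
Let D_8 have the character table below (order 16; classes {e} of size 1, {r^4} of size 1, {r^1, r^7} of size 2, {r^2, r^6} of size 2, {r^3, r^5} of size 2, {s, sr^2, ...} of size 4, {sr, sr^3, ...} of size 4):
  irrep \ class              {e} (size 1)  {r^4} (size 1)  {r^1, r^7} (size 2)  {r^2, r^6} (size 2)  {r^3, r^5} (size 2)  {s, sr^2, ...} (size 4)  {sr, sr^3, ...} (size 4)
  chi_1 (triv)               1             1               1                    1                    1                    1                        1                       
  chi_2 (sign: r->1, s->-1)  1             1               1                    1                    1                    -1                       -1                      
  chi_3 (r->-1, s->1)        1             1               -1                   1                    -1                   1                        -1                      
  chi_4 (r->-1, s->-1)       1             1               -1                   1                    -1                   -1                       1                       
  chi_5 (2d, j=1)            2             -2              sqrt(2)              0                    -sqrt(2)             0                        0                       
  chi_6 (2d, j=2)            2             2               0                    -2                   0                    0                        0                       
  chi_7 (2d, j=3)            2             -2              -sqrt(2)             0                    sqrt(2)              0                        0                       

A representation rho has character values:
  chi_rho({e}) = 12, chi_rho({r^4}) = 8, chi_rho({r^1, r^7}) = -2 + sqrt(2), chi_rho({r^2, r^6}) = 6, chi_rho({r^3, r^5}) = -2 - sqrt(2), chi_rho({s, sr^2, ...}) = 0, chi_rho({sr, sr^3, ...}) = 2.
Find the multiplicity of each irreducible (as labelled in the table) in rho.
Multiplicities: chi_1: 2, chi_2: 1, chi_3: 2, chi_4: 3, chi_5: 1, chi_6: 1, chi_7: 0.

Use <chi_rho, chi> = (1/|G|) sum_C |C| * chi_rho(C) * conj(chi(C)) with |G| = 16 for each irreducible chi in the table:
  <chi_rho, chi_1> = (1/16)[1*(12)*conj(1) + 1*(8)*conj(1) + 2*(-2 + sqrt(2))*conj(1) + 2*(6)*conj(1) + 2*(-2 - sqrt(2))*conj(1) + 4*(0)*conj(1) + 4*(2)*conj(1)]
      = (1/16)[(12) + (8) + (-4 + 2*sqrt(2)) + (12) + (-4 - 2*sqrt(2)) + (0) + (8)] = 32/16 = 2
  <chi_rho, chi_2> = (1/16)[1*(12)*conj(1) + 1*(8)*conj(1) + 2*(-2 + sqrt(2))*conj(1) + 2*(6)*conj(1) + 2*(-2 - sqrt(2))*conj(1) + 4*(0)*conj(-1) + 4*(2)*conj(-1)]
      = (1/16)[(12) + (8) + (-4 + 2*sqrt(2)) + (12) + (-4 - 2*sqrt(2)) + (0) + (-8)] = 16/16 = 1
  <chi_rho, chi_3> = (1/16)[1*(12)*conj(1) + 1*(8)*conj(1) + 2*(-2 + sqrt(2))*conj(-1) + 2*(6)*conj(1) + 2*(-2 - sqrt(2))*conj(-1) + 4*(0)*conj(1) + 4*(2)*conj(-1)]
      = (1/16)[(12) + (8) + (4 - 2*sqrt(2)) + (12) + (2*sqrt(2) + 4) + (0) + (-8)] = 32/16 = 2
  <chi_rho, chi_4> = (1/16)[1*(12)*conj(1) + 1*(8)*conj(1) + 2*(-2 + sqrt(2))*conj(-1) + 2*(6)*conj(1) + 2*(-2 - sqrt(2))*conj(-1) + 4*(0)*conj(-1) + 4*(2)*conj(1)]
      = (1/16)[(12) + (8) + (4 - 2*sqrt(2)) + (12) + (2*sqrt(2) + 4) + (0) + (8)] = 48/16 = 3
  <chi_rho, chi_5> = (1/16)[1*(12)*conj(2) + 1*(8)*conj(-2) + 2*(-2 + sqrt(2))*conj(sqrt(2)) + 2*(6)*conj(0) + 2*(-2 - sqrt(2))*conj(-sqrt(2)) + 4*(0)*conj(0) + 4*(2)*conj(0)]
      = (1/16)[(24) + (-16) + (4 - 4*sqrt(2)) + (0) + (4 + 4*sqrt(2)) + (0) + (0)] = 16/16 = 1
  <chi_rho, chi_6> = (1/16)[1*(12)*conj(2) + 1*(8)*conj(2) + 2*(-2 + sqrt(2))*conj(0) + 2*(6)*conj(-2) + 2*(-2 - sqrt(2))*conj(0) + 4*(0)*conj(0) + 4*(2)*conj(0)]
      = (1/16)[(24) + (16) + (0) + (-24) + (0) + (0) + (0)] = 16/16 = 1
  <chi_rho, chi_7> = (1/16)[1*(12)*conj(2) + 1*(8)*conj(-2) + 2*(-2 + sqrt(2))*conj(-sqrt(2)) + 2*(6)*conj(0) + 2*(-2 - sqrt(2))*conj(sqrt(2)) + 4*(0)*conj(0) + 4*(2)*conj(0)]
      = (1/16)[(24) + (-16) + (-4 + 4*sqrt(2)) + (0) + (-4*sqrt(2) - 4) + (0) + (0)] = 0/16 = 0
Dimension check: dim(rho) = sum (mult * dim) = 2*1 + 1*1 + 2*1 + 3*1 + 1*2 + 1*2 + 0*2 = 12 = chi_rho(e) = 12.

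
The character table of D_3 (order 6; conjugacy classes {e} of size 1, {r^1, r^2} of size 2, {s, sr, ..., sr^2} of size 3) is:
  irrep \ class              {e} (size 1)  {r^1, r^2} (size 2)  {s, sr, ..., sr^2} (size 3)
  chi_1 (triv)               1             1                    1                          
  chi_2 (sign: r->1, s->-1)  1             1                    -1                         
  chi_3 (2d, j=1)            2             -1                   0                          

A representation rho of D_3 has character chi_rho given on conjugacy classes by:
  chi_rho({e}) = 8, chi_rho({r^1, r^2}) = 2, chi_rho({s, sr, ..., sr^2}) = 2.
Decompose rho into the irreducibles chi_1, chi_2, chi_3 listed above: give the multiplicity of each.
Multiplicities: chi_1: 3, chi_2: 1, chi_3: 2.

Why: Use <chi_rho, chi> = (1/|G|) sum_C |C| * chi_rho(C) * conj(chi(C)) with |G| = 6 for each irreducible chi in the table:
  <chi_rho, chi_1> = (1/6)[1*(8)*conj(1) + 2*(2)*conj(1) + 3*(2)*conj(1)]
      = (1/6)[(8) + (4) + (6)] = 18/6 = 3
  <chi_rho, chi_2> = (1/6)[1*(8)*conj(1) + 2*(2)*conj(1) + 3*(2)*conj(-1)]
      = (1/6)[(8) + (4) + (-6)] = 6/6 = 1
  <chi_rho, chi_3> = (1/6)[1*(8)*conj(2) + 2*(2)*conj(-1) + 3*(2)*conj(0)]
      = (1/6)[(16) + (-4) + (0)] = 12/6 = 2
Dimension check: dim(rho) = sum (mult * dim) = 3*1 + 1*1 + 2*2 = 8 = chi_rho(e) = 8.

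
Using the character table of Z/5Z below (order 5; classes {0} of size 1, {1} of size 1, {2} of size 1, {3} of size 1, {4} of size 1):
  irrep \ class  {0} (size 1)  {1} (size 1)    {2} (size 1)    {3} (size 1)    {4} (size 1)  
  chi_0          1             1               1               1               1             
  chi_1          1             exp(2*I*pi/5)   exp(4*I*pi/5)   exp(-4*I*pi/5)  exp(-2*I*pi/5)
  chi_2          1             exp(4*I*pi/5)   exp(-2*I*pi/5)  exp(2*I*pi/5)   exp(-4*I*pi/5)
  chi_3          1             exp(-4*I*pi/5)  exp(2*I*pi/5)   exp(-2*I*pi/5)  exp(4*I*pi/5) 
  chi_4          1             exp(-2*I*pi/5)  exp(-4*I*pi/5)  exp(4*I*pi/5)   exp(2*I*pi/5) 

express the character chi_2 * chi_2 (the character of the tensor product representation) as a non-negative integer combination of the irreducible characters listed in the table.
chi_2 tensor chi_2 = chi_4 (all other irreducibles have multiplicity 0).

Justification: The character of a tensor product is the pointwise product (chi_2 * chi_2)(C) = chi_2(C) * chi_2(C):
  {0}: (1)*(1), {1}: (exp(4*I*pi/5))*(exp(4*I*pi/5)), {2}: (exp(-2*I*pi/5))*(exp(-2*I*pi/5)), {3}: (exp(2*I*pi/5))*(exp(2*I*pi/5)), {4}: (exp(-4*I*pi/5))*(exp(-4*I*pi/5))
so (chi_2 * chi_2) takes values
  {0} -> 1, {1} -> exp(-2*I*pi/5), {2} -> exp(-4*I*pi/5), {3} -> exp(4*I*pi/5), {4} -> exp(2*I*pi/5).
Now take the inner product of this character with each irreducible chi from the table, <chi_2*chi_2, chi> = (1/5) sum_C |C| (chi_2*chi_2)(C) conj(chi(C)):
  <chi_2*chi_2, chi_0> = (1/5)[1*(1)*conj(1) + 1*(exp(-2*I*pi/5))*conj(1) + 1*(exp(-4*I*pi/5))*conj(1) + 1*(exp(4*I*pi/5))*conj(1) + 1*(exp(2*I*pi/5))*conj(1)]
      = (1/5)[(1) + (exp(-2*I*pi/5)) + (exp(-4*I*pi/5)) + (exp(4*I*pi/5)) + (exp(2*I*pi/5))] = 0/5 = 0
  <chi_2*chi_2, chi_1> = (1/5)[1*(1)*conj(1) + 1*(exp(-2*I*pi/5))*conj(exp(2*I*pi/5)) + 1*(exp(-4*I*pi/5))*conj(exp(4*I*pi/5)) + 1*(exp(4*I*pi/5))*conj(exp(-4*I*pi/5)) + 1*(exp(2*I*pi/5))*conj(exp(-2*I*pi/5))]
      = (1/5)[(1) + (exp(-4*I*pi/5)) + (exp(2*I*pi/5)) + (exp(-2*I*pi/5)) + (exp(4*I*pi/5))] = 0/5 = 0
  <chi_2*chi_2, chi_2> = (1/5)[1*(1)*conj(1) + 1*(exp(-2*I*pi/5))*conj(exp(4*I*pi/5)) + 1*(exp(-4*I*pi/5))*conj(exp(-2*I*pi/5)) + 1*(exp(4*I*pi/5))*conj(exp(2*I*pi/5)) + 1*(exp(2*I*pi/5))*conj(exp(-4*I*pi/5))]
      = (1/5)[(1) + (exp(4*I*pi/5)) + (exp(-2*I*pi/5)) + (exp(2*I*pi/5)) + (exp(-4*I*pi/5))] = 0/5 = 0
  <chi_2*chi_2, chi_3> = (1/5)[1*(1)*conj(1) + 1*(exp(-2*I*pi/5))*conj(exp(-4*I*pi/5)) + 1*(exp(-4*I*pi/5))*conj(exp(2*I*pi/5)) + 1*(exp(4*I*pi/5))*conj(exp(-2*I*pi/5)) + 1*(exp(2*I*pi/5))*conj(exp(4*I*pi/5))]
      = (1/5)[(1) + (exp(2*I*pi/5)) + (exp(4*I*pi/5)) + (exp(-4*I*pi/5)) + (exp(-2*I*pi/5))] = 0/5 = 0
  <chi_2*chi_2, chi_4> = (1/5)[1*(1)*conj(1) + 1*(exp(-2*I*pi/5))*conj(exp(-2*I*pi/5)) + 1*(exp(-4*I*pi/5))*conj(exp(-4*I*pi/5)) + 1*(exp(4*I*pi/5))*conj(exp(4*I*pi/5)) + 1*(exp(2*I*pi/5))*conj(exp(2*I*pi/5))]
      = (1/5)[(1) + (1) + (1) + (1) + (1)] = 5/5 = 1
(Exp terms are combined using exp(i*s)*conj(exp(i*t)) = exp(i*(s-t)), and sums of them are collapsed using the identity that for every m > 1 the m distinct m-th roots of unity sum to 0, e.g. 1 + exp(2*I*pi/3) + exp(-2*I*pi/3) = 0.)
Hence the multiplicities are chi_4: 1. Dimension check: dim(chi_2)*dim(chi_2) = 1*1 = 1 and sum (mult * dim) = 1*1 = 1.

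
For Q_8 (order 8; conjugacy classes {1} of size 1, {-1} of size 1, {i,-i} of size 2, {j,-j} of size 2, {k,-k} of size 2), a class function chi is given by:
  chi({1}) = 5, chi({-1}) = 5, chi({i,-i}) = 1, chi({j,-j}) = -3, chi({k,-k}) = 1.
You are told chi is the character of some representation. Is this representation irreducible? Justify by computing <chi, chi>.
Not irreducible (reducible): <chi, chi> = 9 > 1.

Details: <chi, chi> = (1/|G|) sum_C |C| * |chi(C)|^2 = (1/8)[1*|5|^2 + 1*|5|^2 + 2*|1|^2 + 2*|-3|^2 + 2*|1|^2]
  = (1/8)[(25) + (25) + (2) + (18) + (2)] = 72/8 = 9.
A character is irreducible iff <chi, chi> = 1, so this representation is reducible.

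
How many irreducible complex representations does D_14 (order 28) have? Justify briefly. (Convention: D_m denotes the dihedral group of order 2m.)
10

Proof sketch: The number of irreducible complex representations of a finite group equals its number of conjugacy classes. D_14 has 10 conjugacy classes (n/2 + 3 for n even), so D_14 (order 28) has exactly 10 irreducible complex representations.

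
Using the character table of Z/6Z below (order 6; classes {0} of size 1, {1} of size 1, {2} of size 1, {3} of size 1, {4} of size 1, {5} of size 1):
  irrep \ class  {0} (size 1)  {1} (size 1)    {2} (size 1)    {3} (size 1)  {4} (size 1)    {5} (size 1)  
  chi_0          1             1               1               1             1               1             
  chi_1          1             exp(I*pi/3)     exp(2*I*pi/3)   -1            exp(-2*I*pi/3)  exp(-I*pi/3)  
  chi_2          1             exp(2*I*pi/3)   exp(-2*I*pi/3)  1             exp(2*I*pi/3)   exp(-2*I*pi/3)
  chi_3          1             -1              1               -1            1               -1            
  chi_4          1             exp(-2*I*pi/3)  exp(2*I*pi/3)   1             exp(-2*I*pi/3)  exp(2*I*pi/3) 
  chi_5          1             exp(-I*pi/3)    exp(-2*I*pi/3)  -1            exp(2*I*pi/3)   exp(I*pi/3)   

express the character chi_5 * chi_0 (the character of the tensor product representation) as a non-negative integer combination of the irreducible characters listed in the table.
chi_5 tensor chi_0 = chi_5 (all other irreducibles have multiplicity 0).

Reasoning: The character of a tensor product is the pointwise product (chi_5 * chi_0)(C) = chi_5(C) * chi_0(C):
  {0}: (1)*(1), {1}: (exp(-I*pi/3))*(1), {2}: (exp(-2*I*pi/3))*(1), {3}: (-1)*(1), {4}: (exp(2*I*pi/3))*(1), {5}: (exp(I*pi/3))*(1)
so (chi_5 * chi_0) takes values
  {0} -> 1, {1} -> exp(-I*pi/3), {2} -> exp(-2*I*pi/3), {3} -> -1, {4} -> exp(2*I*pi/3), {5} -> exp(I*pi/3).
Now take the inner product of this character with each irreducible chi from the table, <chi_5*chi_0, chi> = (1/6) sum_C |C| (chi_5*chi_0)(C) conj(chi(C)):
  <chi_5*chi_0, chi_0> = (1/6)[1*(1)*conj(1) + 1*(exp(-I*pi/3))*conj(1) + 1*(exp(-2*I*pi/3))*conj(1) + 1*(-1)*conj(1) + 1*(exp(2*I*pi/3))*conj(1) + 1*(exp(I*pi/3))*conj(1)]
      = (1/6)[(1) + (exp(-I*pi/3)) + (exp(-2*I*pi/3)) + (-1) + (exp(2*I*pi/3)) + (exp(I*pi/3))] = 0/6 = 0
  <chi_5*chi_0, chi_1> = (1/6)[1*(1)*conj(1) + 1*(exp(-I*pi/3))*conj(exp(I*pi/3)) + 1*(exp(-2*I*pi/3))*conj(exp(2*I*pi/3)) + 1*(-1)*conj(-1) + 1*(exp(2*I*pi/3))*conj(exp(-2*I*pi/3)) + 1*(exp(I*pi/3))*conj(exp(-I*pi/3))]
      = (1/6)[(1) + (exp(-2*I*pi/3)) + (exp(2*I*pi/3)) + (1) + (exp(-2*I*pi/3)) + (exp(2*I*pi/3))] = 0/6 = 0
  <chi_5*chi_0, chi_2> = (1/6)[1*(1)*conj(1) + 1*(exp(-I*pi/3))*conj(exp(2*I*pi/3)) + 1*(exp(-2*I*pi/3))*conj(exp(-2*I*pi/3)) + 1*(-1)*conj(1) + 1*(exp(2*I*pi/3))*conj(exp(2*I*pi/3)) + 1*(exp(I*pi/3))*conj(exp(-2*I*pi/3))]
      = (1/6)[(1) + (-1) + (1) + (-1) + (1) + (-1)] = 0/6 = 0
  <chi_5*chi_0, chi_3> = (1/6)[1*(1)*conj(1) + 1*(exp(-I*pi/3))*conj(-1) + 1*(exp(-2*I*pi/3))*conj(1) + 1*(-1)*conj(-1) + 1*(exp(2*I*pi/3))*conj(1) + 1*(exp(I*pi/3))*conj(-1)]
      = (1/6)[(1) + (-exp(-I*pi/3)) + (exp(-2*I*pi/3)) + (1) + (exp(2*I*pi/3)) + (-exp(I*pi/3))] = 0/6 = 0
  <chi_5*chi_0, chi_4> = (1/6)[1*(1)*conj(1) + 1*(exp(-I*pi/3))*conj(exp(-2*I*pi/3)) + 1*(exp(-2*I*pi/3))*conj(exp(2*I*pi/3)) + 1*(-1)*conj(1) + 1*(exp(2*I*pi/3))*conj(exp(-2*I*pi/3)) + 1*(exp(I*pi/3))*conj(exp(2*I*pi/3))]
      = (1/6)[(1) + (exp(I*pi/3)) + (exp(2*I*pi/3)) + (-1) + (exp(-2*I*pi/3)) + (exp(-I*pi/3))] = 0/6 = 0
  <chi_5*chi_0, chi_5> = (1/6)[1*(1)*conj(1) + 1*(exp(-I*pi/3))*conj(exp(-I*pi/3)) + 1*(exp(-2*I*pi/3))*conj(exp(-2*I*pi/3)) + 1*(-1)*conj(-1) + 1*(exp(2*I*pi/3))*conj(exp(2*I*pi/3)) + 1*(exp(I*pi/3))*conj(exp(I*pi/3))]
      = (1/6)[(1) + (1) + (1) + (1) + (1) + (1)] = 6/6 = 1
(Exp terms are combined using exp(i*s)*conj(exp(i*t)) = exp(i*(s-t)), and sums of them are collapsed using the identity that for every m > 1 the m distinct m-th roots of unity sum to 0, e.g. 1 + exp(2*I*pi/3) + exp(-2*I*pi/3) = 0.)
Hence the multiplicities are chi_5: 1. Dimension check: dim(chi_5)*dim(chi_0) = 1*1 = 1 and sum (mult * dim) = 1*1 = 1.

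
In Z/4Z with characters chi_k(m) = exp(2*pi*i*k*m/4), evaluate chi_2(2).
chi_2(2) = zeta_4^4 = 1

Proof sketch: chi_2(2) = zeta_4^(2*2) = zeta_4^4. Since zeta_4^4 = 1, this equals zeta_4^0 = exp(2*pi*i*0/4) = 1.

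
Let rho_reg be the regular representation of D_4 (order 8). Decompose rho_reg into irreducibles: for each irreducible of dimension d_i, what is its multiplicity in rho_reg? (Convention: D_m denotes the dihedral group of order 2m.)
Each irreducible V_i of dimension d_i appears with multiplicity d_i, i.e. rho_reg = (direct sum over all irreducibles V_i) d_i V_i. The irreducible dimensions for D_4 are 1, 1, 1, 1, 2: 4 irreducibles of dimension 1, each with multiplicity 1; 1 irreducible of dimension 2, with multiplicity 2. Total dimension 4*1*1 + 1*2*2 = 8 = |G|.

Argument: General theorem: in the regular representation of a finite group G, each irreducible appears with multiplicity equal to its dimension. Check: dim(rho_reg) = sum d_i^2 = 1 + 1 + 1 + 1 + 4 = 8 = |G|.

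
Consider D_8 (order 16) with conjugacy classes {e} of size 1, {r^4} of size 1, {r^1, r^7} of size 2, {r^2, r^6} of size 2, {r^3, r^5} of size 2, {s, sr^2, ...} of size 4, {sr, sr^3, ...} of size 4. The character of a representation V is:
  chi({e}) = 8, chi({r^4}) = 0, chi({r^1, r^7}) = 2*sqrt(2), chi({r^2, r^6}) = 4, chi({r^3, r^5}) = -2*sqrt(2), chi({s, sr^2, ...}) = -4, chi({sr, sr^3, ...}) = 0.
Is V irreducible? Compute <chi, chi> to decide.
Not irreducible (reducible): <chi, chi> = 12 > 1.

Justification: <chi, chi> = (1/|G|) sum_C |C| * |chi(C)|^2 = (1/16)[1*|8|^2 + 1*|0|^2 + 2*|2*sqrt(2)|^2 + 2*|4|^2 + 2*|-2*sqrt(2)|^2 + 4*|-4|^2 + 4*|0|^2]
  = (1/16)[(64) + (0) + (16) + (32) + (16) + (64) + (0)] = 192/16 = 12.
A character is irreducible iff <chi, chi> = 1, so this representation is reducible.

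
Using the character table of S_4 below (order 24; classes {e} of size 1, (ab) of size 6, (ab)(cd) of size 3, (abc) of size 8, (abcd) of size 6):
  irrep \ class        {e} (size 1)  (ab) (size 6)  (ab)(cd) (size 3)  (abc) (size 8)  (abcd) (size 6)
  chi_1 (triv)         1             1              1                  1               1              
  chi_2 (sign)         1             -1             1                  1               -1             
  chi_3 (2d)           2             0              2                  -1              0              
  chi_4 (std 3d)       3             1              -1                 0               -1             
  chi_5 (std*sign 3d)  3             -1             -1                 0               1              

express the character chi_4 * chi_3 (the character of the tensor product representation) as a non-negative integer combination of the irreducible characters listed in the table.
chi_4 tensor chi_3 = chi_4 + chi_5 (all other irreducibles have multiplicity 0).

Derivation: The character of a tensor product is the pointwise product (chi_4 * chi_3)(C) = chi_4(C) * chi_3(C):
  {e}: (3)*(2), (ab): (1)*(0), (ab)(cd): (-1)*(2), (abc): (0)*(-1), (abcd): (-1)*(0)
so (chi_4 * chi_3) takes values
  {e} -> 6, (ab) -> 0, (ab)(cd) -> -2, (abc) -> 0, (abcd) -> 0.
Now take the inner product of this character with each irreducible chi from the table, <chi_4*chi_3, chi> = (1/24) sum_C |C| (chi_4*chi_3)(C) conj(chi(C)):
  <chi_4*chi_3, chi_1> = (1/24)[1*(6)*conj(1) + 6*(0)*conj(1) + 3*(-2)*conj(1) + 8*(0)*conj(1) + 6*(0)*conj(1)]
      = (1/24)[(6) + (0) + (-6) + (0) + (0)] = 0/24 = 0
  <chi_4*chi_3, chi_2> = (1/24)[1*(6)*conj(1) + 6*(0)*conj(-1) + 3*(-2)*conj(1) + 8*(0)*conj(1) + 6*(0)*conj(-1)]
      = (1/24)[(6) + (0) + (-6) + (0) + (0)] = 0/24 = 0
  <chi_4*chi_3, chi_3> = (1/24)[1*(6)*conj(2) + 6*(0)*conj(0) + 3*(-2)*conj(2) + 8*(0)*conj(-1) + 6*(0)*conj(0)]
      = (1/24)[(12) + (0) + (-12) + (0) + (0)] = 0/24 = 0
  <chi_4*chi_3, chi_4> = (1/24)[1*(6)*conj(3) + 6*(0)*conj(1) + 3*(-2)*conj(-1) + 8*(0)*conj(0) + 6*(0)*conj(-1)]
      = (1/24)[(18) + (0) + (6) + (0) + (0)] = 24/24 = 1
  <chi_4*chi_3, chi_5> = (1/24)[1*(6)*conj(3) + 6*(0)*conj(-1) + 3*(-2)*conj(-1) + 8*(0)*conj(0) + 6*(0)*conj(1)]
      = (1/24)[(18) + (0) + (6) + (0) + (0)] = 24/24 = 1
Hence the multiplicities are chi_4: 1, chi_5: 1. Dimension check: dim(chi_4)*dim(chi_3) = 3*2 = 6 and sum (mult * dim) = 1*3 + 1*3 = 6.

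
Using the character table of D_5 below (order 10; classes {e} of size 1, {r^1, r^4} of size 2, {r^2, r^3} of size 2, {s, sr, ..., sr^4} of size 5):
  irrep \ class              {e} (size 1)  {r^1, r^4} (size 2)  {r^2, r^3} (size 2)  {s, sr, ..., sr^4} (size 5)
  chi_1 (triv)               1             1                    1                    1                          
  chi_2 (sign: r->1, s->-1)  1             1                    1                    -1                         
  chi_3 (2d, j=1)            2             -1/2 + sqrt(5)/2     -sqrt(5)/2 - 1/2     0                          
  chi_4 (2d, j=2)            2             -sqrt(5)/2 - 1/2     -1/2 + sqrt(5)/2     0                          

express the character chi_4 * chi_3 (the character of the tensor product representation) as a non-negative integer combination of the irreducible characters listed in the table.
chi_4 tensor chi_3 = chi_3 + chi_4 (all other irreducibles have multiplicity 0).

Reasoning: The character of a tensor product is the pointwise product (chi_4 * chi_3)(C) = chi_4(C) * chi_3(C):
  {e}: (2)*(2), {r^1, r^4}: (-sqrt(5)/2 - 1/2)*(-1/2 + sqrt(5)/2), {r^2, r^3}: (-1/2 + sqrt(5)/2)*(-sqrt(5)/2 - 1/2), {s, sr, ..., sr^4}: (0)*(0)
so (chi_4 * chi_3) takes values
  {e} -> 4, {r^1, r^4} -> -1, {r^2, r^3} -> -1, {s, sr, ..., sr^4} -> 0.
Now take the inner product of this character with each irreducible chi from the table, <chi_4*chi_3, chi> = (1/10) sum_C |C| (chi_4*chi_3)(C) conj(chi(C)):
  <chi_4*chi_3, chi_1> = (1/10)[1*(4)*conj(1) + 2*(-1)*conj(1) + 2*(-1)*conj(1) + 5*(0)*conj(1)]
      = (1/10)[(4) + (-2) + (-2) + (0)] = 0/10 = 0
  <chi_4*chi_3, chi_2> = (1/10)[1*(4)*conj(1) + 2*(-1)*conj(1) + 2*(-1)*conj(1) + 5*(0)*conj(-1)]
      = (1/10)[(4) + (-2) + (-2) + (0)] = 0/10 = 0
  <chi_4*chi_3, chi_3> = (1/10)[1*(4)*conj(2) + 2*(-1)*conj(-1/2 + sqrt(5)/2) + 2*(-1)*conj(-sqrt(5)/2 - 1/2) + 5*(0)*conj(0)]
      = (1/10)[(8) + (1 - sqrt(5)) + (1 + sqrt(5)) + (0)] = 10/10 = 1
  <chi_4*chi_3, chi_4> = (1/10)[1*(4)*conj(2) + 2*(-1)*conj(-sqrt(5)/2 - 1/2) + 2*(-1)*conj(-1/2 + sqrt(5)/2) + 5*(0)*conj(0)]
      = (1/10)[(8) + (1 + sqrt(5)) + (1 - sqrt(5)) + (0)] = 10/10 = 1
Hence the multiplicities are chi_3: 1, chi_4: 1. Dimension check: dim(chi_4)*dim(chi_3) = 2*2 = 4 and sum (mult * dim) = 1*2 + 1*2 = 4.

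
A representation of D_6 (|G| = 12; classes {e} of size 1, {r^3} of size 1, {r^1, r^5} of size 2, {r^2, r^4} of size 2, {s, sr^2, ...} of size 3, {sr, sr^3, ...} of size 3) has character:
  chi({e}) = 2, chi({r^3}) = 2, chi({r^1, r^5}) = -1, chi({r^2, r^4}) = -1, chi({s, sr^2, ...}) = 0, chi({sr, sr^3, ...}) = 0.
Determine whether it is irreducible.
Irreducible: <chi, chi> = 1.

<chi, chi> = (1/|G|) sum_C |C| * |chi(C)|^2 = (1/12)[1*|2|^2 + 1*|2|^2 + 2*|-1|^2 + 2*|-1|^2 + 3*|0|^2 + 3*|0|^2]
  = (1/12)[(4) + (4) + (2) + (2) + (0) + (0)] = 12/12 = 1.
A character is irreducible iff <chi, chi> = 1, so this representation is irreducible.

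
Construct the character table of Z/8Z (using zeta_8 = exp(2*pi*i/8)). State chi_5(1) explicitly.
Character table of Z/8Z (irreps indexed chi_0,...,chi_7 with chi_k(m) = zeta_8^(k*m), zeta_8 = exp(2*pi*i/8)):
  irrep \ class  {0} (size 1)  {1} (size 1)    {2} (size 1)  {3} (size 1)    {4} (size 1)  {5} (size 1)    {6} (size 1)  {7} (size 1)  
  chi_0          1             1               1             1               1             1               1             1             
  chi_1          1             exp(I*pi/4)     I             exp(3*I*pi/4)   -1            exp(-3*I*pi/4)  -I            exp(-I*pi/4)  
  chi_2          1             I               -1            -I              1             I               -1            -I            
  chi_3          1             exp(3*I*pi/4)   -I            exp(I*pi/4)     -1            exp(-I*pi/4)    I             exp(-3*I*pi/4)
  chi_4          1             -1              1             -1              1             -1              1             -1            
  chi_5          1             exp(-3*I*pi/4)  I             exp(-I*pi/4)    -1            exp(I*pi/4)     -I            exp(3*I*pi/4) 
  chi_6          1             -I              -1            I               1             -I              -1            I             
  chi_7          1             exp(-I*pi/4)    -I            exp(-3*I*pi/4)  -1            exp(3*I*pi/4)   I             exp(I*pi/4)   

Spot check: chi_5(1) = zeta_8^(5*1) = zeta_8^5 = exp(-3*I*pi/4).

Details: Z/8Z is abelian, so all 8 irreducible complex representations are 1-dimensional. They are given by chi_k(m) = zeta_8^(k*m) for k = 0,...,7. Row orthogonality: sum_m chi_k(m) conj(chi_l(m)) = 8 * [k = l].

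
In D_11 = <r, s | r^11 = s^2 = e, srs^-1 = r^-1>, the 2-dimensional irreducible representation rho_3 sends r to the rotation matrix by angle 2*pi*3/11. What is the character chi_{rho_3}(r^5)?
chi_{rho_3}(r^5) = 2*cos(2*pi*3*5/11) = -2*cos(3*pi/11)

Argument: rho_3(r^5) is rotation by angle 2*pi*3*5/11, whose trace is 2*cos(2*pi*3*5/11) = -2*cos(3*pi/11).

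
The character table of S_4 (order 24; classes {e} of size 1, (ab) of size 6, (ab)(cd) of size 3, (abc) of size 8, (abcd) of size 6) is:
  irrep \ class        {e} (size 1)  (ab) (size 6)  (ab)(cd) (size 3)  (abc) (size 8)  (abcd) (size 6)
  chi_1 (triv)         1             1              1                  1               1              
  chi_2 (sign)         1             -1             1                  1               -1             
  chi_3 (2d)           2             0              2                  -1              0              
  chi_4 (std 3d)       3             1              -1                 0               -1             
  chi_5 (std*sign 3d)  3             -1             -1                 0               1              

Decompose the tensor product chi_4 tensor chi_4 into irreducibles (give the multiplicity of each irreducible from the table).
chi_4 tensor chi_4 = chi_1 + chi_3 + chi_4 + chi_5 (all other irreducibles have multiplicity 0).

Why: The character of a tensor product is the pointwise product (chi_4 * chi_4)(C) = chi_4(C) * chi_4(C):
  {e}: (3)*(3), (ab): (1)*(1), (ab)(cd): (-1)*(-1), (abc): (0)*(0), (abcd): (-1)*(-1)
so (chi_4 * chi_4) takes values
  {e} -> 9, (ab) -> 1, (ab)(cd) -> 1, (abc) -> 0, (abcd) -> 1.
Now take the inner product of this character with each irreducible chi from the table, <chi_4*chi_4, chi> = (1/24) sum_C |C| (chi_4*chi_4)(C) conj(chi(C)):
  <chi_4*chi_4, chi_1> = (1/24)[1*(9)*conj(1) + 6*(1)*conj(1) + 3*(1)*conj(1) + 8*(0)*conj(1) + 6*(1)*conj(1)]
      = (1/24)[(9) + (6) + (3) + (0) + (6)] = 24/24 = 1
  <chi_4*chi_4, chi_2> = (1/24)[1*(9)*conj(1) + 6*(1)*conj(-1) + 3*(1)*conj(1) + 8*(0)*conj(1) + 6*(1)*conj(-1)]
      = (1/24)[(9) + (-6) + (3) + (0) + (-6)] = 0/24 = 0
  <chi_4*chi_4, chi_3> = (1/24)[1*(9)*conj(2) + 6*(1)*conj(0) + 3*(1)*conj(2) + 8*(0)*conj(-1) + 6*(1)*conj(0)]
      = (1/24)[(18) + (0) + (6) + (0) + (0)] = 24/24 = 1
  <chi_4*chi_4, chi_4> = (1/24)[1*(9)*conj(3) + 6*(1)*conj(1) + 3*(1)*conj(-1) + 8*(0)*conj(0) + 6*(1)*conj(-1)]
      = (1/24)[(27) + (6) + (-3) + (0) + (-6)] = 24/24 = 1
  <chi_4*chi_4, chi_5> = (1/24)[1*(9)*conj(3) + 6*(1)*conj(-1) + 3*(1)*conj(-1) + 8*(0)*conj(0) + 6*(1)*conj(1)]
      = (1/24)[(27) + (-6) + (-3) + (0) + (6)] = 24/24 = 1
Hence the multiplicities are chi_1: 1, chi_3: 1, chi_4: 1, chi_5: 1. Dimension check: dim(chi_4)*dim(chi_4) = 3*3 = 9 and sum (mult * dim) = 1*1 + 1*2 + 1*3 + 1*3 = 9.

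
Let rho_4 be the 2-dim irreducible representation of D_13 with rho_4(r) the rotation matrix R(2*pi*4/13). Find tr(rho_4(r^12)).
chi_{rho_4}(r^12) = 2*cos(2*pi*4*12/13) = -2*cos(5*pi/13)

Reasoning: rho_4(r^12) is rotation by angle 2*pi*4*12/13, whose trace is 2*cos(2*pi*4*12/13) = -2*cos(5*pi/13).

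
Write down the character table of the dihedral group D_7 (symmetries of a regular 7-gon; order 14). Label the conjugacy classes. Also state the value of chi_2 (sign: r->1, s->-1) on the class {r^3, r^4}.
Conjugacy classes: {e} of size 1, {r^1, r^6} of size 2, {r^2, r^5} of size 2, {r^3, r^4} of size 2, {s, sr, ..., sr^6} of size 7.
Character table:
  irrep \ class              {e} (size 1)  {r^1, r^6} (size 2)  {r^2, r^5} (size 2)  {r^3, r^4} (size 2)  {s, sr, ..., sr^6} (size 7)
  chi_1 (triv)               1             1                    1                    1                    1                          
  chi_2 (sign: r->1, s->-1)  1             1                    1                    1                    -1                         
  chi_3 (2d, j=1)            2             2*cos(2*pi/7)        -2*cos(3*pi/7)       -2*cos(pi/7)         0                          
  chi_4 (2d, j=2)            2             -2*cos(3*pi/7)       -2*cos(pi/7)         2*cos(2*pi/7)        0                          
  chi_5 (2d, j=3)            2             -2*cos(pi/7)         2*cos(2*pi/7)        -2*cos(3*pi/7)       0                          

Spot check: chi_2 (sign: r->1, s->-1) on {r^3, r^4} = 1.

Solution. D_7 has order 2*7 = 14 with 5 conjugacy classes, hence 5 irreducibles. Sum of squared dims 1 + 1 + 4 + 4 + 4 = 14 = |G|. Linear characters come from the abelianisation; the 2-dimensional irreps have character r^k -> 2*cos(2*pi*j*k/7), reflections -> 0.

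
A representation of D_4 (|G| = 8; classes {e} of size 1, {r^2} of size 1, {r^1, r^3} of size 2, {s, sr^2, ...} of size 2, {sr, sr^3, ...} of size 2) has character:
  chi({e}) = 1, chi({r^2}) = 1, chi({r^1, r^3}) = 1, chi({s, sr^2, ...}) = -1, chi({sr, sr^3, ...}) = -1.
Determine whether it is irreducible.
Irreducible: <chi, chi> = 1.

<chi, chi> = (1/|G|) sum_C |C| * |chi(C)|^2 = (1/8)[1*|1|^2 + 1*|1|^2 + 2*|1|^2 + 2*|-1|^2 + 2*|-1|^2]
  = (1/8)[(1) + (1) + (2) + (2) + (2)] = 8/8 = 1.
A character is irreducible iff <chi, chi> = 1, so this representation is irreducible.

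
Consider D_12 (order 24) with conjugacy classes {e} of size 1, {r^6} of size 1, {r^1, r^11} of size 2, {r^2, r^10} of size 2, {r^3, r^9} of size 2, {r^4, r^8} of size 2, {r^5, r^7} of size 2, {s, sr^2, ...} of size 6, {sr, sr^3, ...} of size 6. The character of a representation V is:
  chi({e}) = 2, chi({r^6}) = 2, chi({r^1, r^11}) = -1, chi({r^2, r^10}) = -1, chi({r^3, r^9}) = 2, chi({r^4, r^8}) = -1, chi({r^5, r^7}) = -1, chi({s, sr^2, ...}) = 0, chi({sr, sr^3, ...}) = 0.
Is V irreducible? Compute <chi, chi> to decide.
Irreducible: <chi, chi> = 1.

Proof sketch: <chi, chi> = (1/|G|) sum_C |C| * |chi(C)|^2 = (1/24)[1*|2|^2 + 1*|2|^2 + 2*|-1|^2 + 2*|-1|^2 + 2*|2|^2 + 2*|-1|^2 + 2*|-1|^2 + 6*|0|^2 + 6*|0|^2]
  = (1/24)[(4) + (4) + (2) + (2) + (8) + (2) + (2) + (0) + (0)] = 24/24 = 1.
A character is irreducible iff <chi, chi> = 1, so this representation is irreducible.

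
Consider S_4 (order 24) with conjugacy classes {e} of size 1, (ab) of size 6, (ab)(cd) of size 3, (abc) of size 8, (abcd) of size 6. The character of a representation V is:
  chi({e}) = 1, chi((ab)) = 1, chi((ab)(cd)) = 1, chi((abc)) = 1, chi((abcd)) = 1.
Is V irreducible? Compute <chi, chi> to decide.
Irreducible: <chi, chi> = 1.

Solution. <chi, chi> = (1/|G|) sum_C |C| * |chi(C)|^2 = (1/24)[1*|1|^2 + 6*|1|^2 + 3*|1|^2 + 8*|1|^2 + 6*|1|^2]
  = (1/24)[(1) + (6) + (3) + (8) + (6)] = 24/24 = 1.
A character is irreducible iff <chi, chi> = 1, so this representation is irreducible.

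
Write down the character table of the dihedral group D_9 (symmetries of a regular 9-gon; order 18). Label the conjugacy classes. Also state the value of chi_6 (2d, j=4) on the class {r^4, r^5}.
Conjugacy classes: {e} of size 1, {r^1, r^8} of size 2, {r^2, r^7} of size 2, {r^3, r^6} of size 2, {r^4, r^5} of size 2, {s, sr, ..., sr^8} of size 9.
Character table:
  irrep \ class              {e} (size 1)  {r^1, r^8} (size 2)  {r^2, r^7} (size 2)  {r^3, r^6} (size 2)  {r^4, r^5} (size 2)  {s, sr, ..., sr^8} (size 9)
  chi_1 (triv)               1             1                    1                    1                    1                    1                          
  chi_2 (sign: r->1, s->-1)  1             1                    1                    1                    1                    -1                         
  chi_3 (2d, j=1)            2             2*cos(2*pi/9)        2*cos(4*pi/9)        -1                   -2*cos(pi/9)         0                          
  chi_4 (2d, j=2)            2             2*cos(4*pi/9)        -2*cos(pi/9)         -1                   2*cos(2*pi/9)        0                          
  chi_5 (2d, j=3)            2             -1                   -1                   2                    -1                   0                          
  chi_6 (2d, j=4)            2             -2*cos(pi/9)         2*cos(2*pi/9)        -1                   2*cos(4*pi/9)        0                          

Spot check: chi_6 (2d, j=4) on {r^4, r^5} = 2*cos(4*pi/9).

Explanation: D_9 has order 2*9 = 18 with 6 conjugacy classes, hence 6 irreducibles. Sum of squared dims 1 + 1 + 4 + 4 + 4 + 4 = 18 = |G|. Linear characters come from the abelianisation; the 2-dimensional irreps have character r^k -> 2*cos(2*pi*j*k/9), reflections -> 0.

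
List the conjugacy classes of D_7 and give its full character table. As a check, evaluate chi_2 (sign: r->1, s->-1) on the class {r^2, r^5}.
Conjugacy classes: {e} of size 1, {r^1, r^6} of size 2, {r^2, r^5} of size 2, {r^3, r^4} of size 2, {s, sr, ..., sr^6} of size 7.
Character table:
  irrep \ class              {e} (size 1)  {r^1, r^6} (size 2)  {r^2, r^5} (size 2)  {r^3, r^4} (size 2)  {s, sr, ..., sr^6} (size 7)
  chi_1 (triv)               1             1                    1                    1                    1                          
  chi_2 (sign: r->1, s->-1)  1             1                    1                    1                    -1                         
  chi_3 (2d, j=1)            2             2*cos(2*pi/7)        -2*cos(3*pi/7)       -2*cos(pi/7)         0                          
  chi_4 (2d, j=2)            2             -2*cos(3*pi/7)       -2*cos(pi/7)         2*cos(2*pi/7)        0                          
  chi_5 (2d, j=3)            2             -2*cos(pi/7)         2*cos(2*pi/7)        -2*cos(3*pi/7)       0                          

Spot check: chi_2 (sign: r->1, s->-1) on {r^2, r^5} = 1.

Justification: D_7 has order 2*7 = 14 with 5 conjugacy classes, hence 5 irreducibles. Sum of squared dims 1 + 1 + 4 + 4 + 4 = 14 = |G|. Linear characters come from the abelianisation; the 2-dimensional irreps have character r^k -> 2*cos(2*pi*j*k/7), reflections -> 0.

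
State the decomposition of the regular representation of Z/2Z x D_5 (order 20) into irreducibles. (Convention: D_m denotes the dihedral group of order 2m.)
Each irreducible V_i of dimension d_i appears with multiplicity d_i, i.e. rho_reg = (direct sum over all irreducibles V_i) d_i V_i. The irreducible dimensions for Z/2Z x D_5 are 1, 1, 1, 1, 2, 2, 2, 2: 4 irreducibles of dimension 1, each with multiplicity 1; 4 irreducibles of dimension 2, each with multiplicity 2. Total dimension 4*1*1 + 4*2*2 = 20 = |G|.

Derivation: General theorem: in the regular representation of a finite group G, each irreducible appears with multiplicity equal to its dimension. Check: dim(rho_reg) = sum d_i^2 = 1 + 1 + 1 + 1 + 4 + 4 + 4 + 4 = 20 = |G|.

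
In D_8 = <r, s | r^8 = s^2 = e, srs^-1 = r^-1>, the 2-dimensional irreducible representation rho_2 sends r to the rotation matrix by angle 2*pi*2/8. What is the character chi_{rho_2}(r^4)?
chi_{rho_2}(r^4) = 2*cos(2*pi*2*4/8) = 2

Proof sketch: rho_2(r^4) is rotation by angle 2*pi*2*4/8, whose trace is 2*cos(2*pi*2*4/8) = 2.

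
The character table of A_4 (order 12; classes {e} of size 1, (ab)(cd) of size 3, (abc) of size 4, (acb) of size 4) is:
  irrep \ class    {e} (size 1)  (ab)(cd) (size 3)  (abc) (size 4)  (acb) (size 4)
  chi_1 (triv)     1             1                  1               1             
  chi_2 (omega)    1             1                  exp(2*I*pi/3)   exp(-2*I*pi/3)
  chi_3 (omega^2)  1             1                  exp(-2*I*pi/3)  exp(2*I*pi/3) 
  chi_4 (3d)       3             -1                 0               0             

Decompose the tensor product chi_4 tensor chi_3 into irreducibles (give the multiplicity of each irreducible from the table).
chi_4 tensor chi_3 = chi_4 (all other irreducibles have multiplicity 0).

Explanation: The character of a tensor product is the pointwise product (chi_4 * chi_3)(C) = chi_4(C) * chi_3(C):
  {e}: (3)*(1), (ab)(cd): (-1)*(1), (abc): (0)*(exp(-2*I*pi/3)), (acb): (0)*(exp(2*I*pi/3))
so (chi_4 * chi_3) takes values
  {e} -> 3, (ab)(cd) -> -1, (abc) -> 0, (acb) -> 0.
Now take the inner product of this character with each irreducible chi from the table, <chi_4*chi_3, chi> = (1/12) sum_C |C| (chi_4*chi_3)(C) conj(chi(C)):
  <chi_4*chi_3, chi_1> = (1/12)[1*(3)*conj(1) + 3*(-1)*conj(1) + 4*(0)*conj(1) + 4*(0)*conj(1)]
      = (1/12)[(3) + (-3) + (0) + (0)] = 0/12 = 0
  <chi_4*chi_3, chi_2> = (1/12)[1*(3)*conj(1) + 3*(-1)*conj(1) + 4*(0)*conj(exp(2*I*pi/3)) + 4*(0)*conj(exp(-2*I*pi/3))]
      = (1/12)[(3) + (-3) + (0) + (0)] = 0/12 = 0
  <chi_4*chi_3, chi_3> = (1/12)[1*(3)*conj(1) + 3*(-1)*conj(1) + 4*(0)*conj(exp(-2*I*pi/3)) + 4*(0)*conj(exp(2*I*pi/3))]
      = (1/12)[(3) + (-3) + (0) + (0)] = 0/12 = 0
  <chi_4*chi_3, chi_4> = (1/12)[1*(3)*conj(3) + 3*(-1)*conj(-1) + 4*(0)*conj(0) + 4*(0)*conj(0)]
      = (1/12)[(9) + (3) + (0) + (0)] = 12/12 = 1
(Exp terms are combined using exp(i*s)*conj(exp(i*t)) = exp(i*(s-t)), and sums of them are collapsed using the identity that for every m > 1 the m distinct m-th roots of unity sum to 0, e.g. 1 + exp(2*I*pi/3) + exp(-2*I*pi/3) = 0.)
Hence the multiplicities are chi_4: 1. Dimension check: dim(chi_4)*dim(chi_3) = 3*1 = 3 and sum (mult * dim) = 1*3 = 3.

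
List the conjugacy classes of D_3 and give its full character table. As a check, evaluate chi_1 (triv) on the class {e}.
Conjugacy classes: {e} of size 1, {r^1, r^2} of size 2, {s, sr, ..., sr^2} of size 3.
Character table:
  irrep \ class              {e} (size 1)  {r^1, r^2} (size 2)  {s, sr, ..., sr^2} (size 3)
  chi_1 (triv)               1             1                    1                          
  chi_2 (sign: r->1, s->-1)  1             1                    -1                         
  chi_3 (2d, j=1)            2             -1                   0                          

Spot check: chi_1 (triv) on {e} = 1.

Derivation: D_3 has order 2*3 = 6 with 3 conjugacy classes, hence 3 irreducibles. Sum of squared dims 1 + 1 + 4 = 6 = |G|. Linear characters come from the abelianisation; the 2-dimensional irreps have character r^k -> 2*cos(2*pi*j*k/3), reflections -> 0.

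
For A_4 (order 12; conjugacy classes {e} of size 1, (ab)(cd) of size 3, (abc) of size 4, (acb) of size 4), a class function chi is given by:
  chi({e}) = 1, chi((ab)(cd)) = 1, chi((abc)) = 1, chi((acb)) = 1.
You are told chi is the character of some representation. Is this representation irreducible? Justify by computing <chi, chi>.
Irreducible: <chi, chi> = 1.

Derivation: <chi, chi> = (1/|G|) sum_C |C| * |chi(C)|^2 = (1/12)[1*|1|^2 + 3*|1|^2 + 4*|1|^2 + 4*|1|^2]
  = (1/12)[(1) + (3) + (4) + (4)] = 12/12 = 1.
(Exp terms are combined using exp(i*s)*conj(exp(i*t)) = exp(i*(s-t)), and sums of them are collapsed using the identity that for every m > 1 the m distinct m-th roots of unity sum to 0, e.g. 1 + exp(2*I*pi/3) + exp(-2*I*pi/3) = 0.)
A character is irreducible iff <chi, chi> = 1, so this representation is irreducible.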